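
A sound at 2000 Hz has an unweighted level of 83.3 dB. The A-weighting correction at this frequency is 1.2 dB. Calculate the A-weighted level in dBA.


Given values:
  SPL = 83.3 dB
  A-weighting at 2000 Hz = 1.2 dB
Formula: L_A = SPL + A_weight
L_A = 83.3 + (1.2)
L_A = 84.5

84.5 dBA


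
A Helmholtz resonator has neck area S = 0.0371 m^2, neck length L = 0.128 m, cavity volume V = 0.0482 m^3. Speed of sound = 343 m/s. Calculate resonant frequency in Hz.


Given values:
  S = 0.0371 m^2, L = 0.128 m, V = 0.0482 m^3, c = 343 m/s
Formula: f = (c / (2*pi)) * sqrt(S / (V * L))
Compute V * L = 0.0482 * 0.128 = 0.0061696
Compute S / (V * L) = 0.0371 / 0.0061696 = 6.0134
Compute sqrt(6.0134) = 2.452223
Compute c / (2*pi) = 343 / 6.283185 = 54.590148
f = 54.590148 * 2.452223 = 133.87

133.87 Hz


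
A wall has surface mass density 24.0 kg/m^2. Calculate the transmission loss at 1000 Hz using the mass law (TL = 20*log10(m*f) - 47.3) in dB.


Given values:
  m = 24.0 kg/m^2, f = 1000 Hz
Formula: TL = 20 * log10(m * f) - 47.3
Compute m * f = 24.0 * 1000 = 24000.0
Compute log10(24000.0) = 4.380211
Compute 20 * 4.380211 = 87.6042
TL = 87.6042 - 47.3 = 40.3

40.3 dB


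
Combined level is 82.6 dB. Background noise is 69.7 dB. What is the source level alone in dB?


Given values:
  L_total = 82.6 dB, L_bg = 69.7 dB
Formula: L_source = 10 * log10(10^(L_total/10) - 10^(L_bg/10))
Convert to linear:
  10^(82.6/10) = 181970085.861
  10^(69.7/10) = 9332543.008
Difference: 181970085.861 - 9332543.008 = 172637542.853
L_source = 10 * log10(172637542.853) = 82.37

82.37 dB


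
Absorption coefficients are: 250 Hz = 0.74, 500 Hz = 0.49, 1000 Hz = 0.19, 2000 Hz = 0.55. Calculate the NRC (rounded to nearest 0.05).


Given values:
  a_250 = 0.74, a_500 = 0.49
  a_1000 = 0.19, a_2000 = 0.55
Formula: NRC = (a250 + a500 + a1000 + a2000) / 4
Sum = 0.74 + 0.49 + 0.19 + 0.55 = 1.97
NRC = 1.97 / 4 = 0.4925
Rounded to nearest 0.05: 0.5

0.5


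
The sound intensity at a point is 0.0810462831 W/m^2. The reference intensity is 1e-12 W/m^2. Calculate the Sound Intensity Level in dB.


Given values:
  I = 0.0810462831 W/m^2
  I_ref = 1e-12 W/m^2
Formula: SIL = 10 * log10(I / I_ref)
Compute ratio: I / I_ref = 81046283100
Compute log10: log10(81046283100) = 10.908733
Multiply: SIL = 10 * 10.908733 = 109.09

109.09 dB


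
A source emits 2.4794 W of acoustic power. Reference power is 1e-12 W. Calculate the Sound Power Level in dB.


Given values:
  W = 2.4794 W
  W_ref = 1e-12 W
Formula: SWL = 10 * log10(W / W_ref)
Compute ratio: W / W_ref = 2479400000000
Compute log10: log10(2479400000000) = 12.394347
Multiply: SWL = 10 * 12.394347 = 123.94

123.94 dB


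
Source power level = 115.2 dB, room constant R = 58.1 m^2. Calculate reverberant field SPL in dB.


Given values:
  Lw = 115.2 dB, R = 58.1 m^2
Formula: SPL = Lw + 10 * log10(4 / R)
Compute 4 / R = 4 / 58.1 = 0.068847
Compute 10 * log10(0.068847) = -11.6211
SPL = 115.2 + (-11.6211) = 103.58

103.58 dB


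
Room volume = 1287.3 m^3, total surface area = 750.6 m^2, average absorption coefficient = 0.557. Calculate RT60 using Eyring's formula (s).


Given values:
  V = 1287.3 m^3, S = 750.6 m^2, alpha = 0.557
Formula: RT60 = 0.161 * V / (-S * ln(1 - alpha))
Compute ln(1 - 0.557) = ln(0.443) = -0.814186
Denominator: -750.6 * -0.814186 = 611.128
Numerator: 0.161 * 1287.3 = 207.2553
RT60 = 207.2553 / 611.128 = 0.339

0.339 s


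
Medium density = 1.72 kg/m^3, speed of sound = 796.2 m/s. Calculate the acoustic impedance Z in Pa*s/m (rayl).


Given values:
  rho = 1.72 kg/m^3
  c = 796.2 m/s
Formula: Z = rho * c
Z = 1.72 * 796.2
Z = 1369.46

1369.46 rayl


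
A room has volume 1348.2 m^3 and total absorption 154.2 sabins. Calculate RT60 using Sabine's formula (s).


Given values:
  V = 1348.2 m^3
  A = 154.2 sabins
Formula: RT60 = 0.161 * V / A
Numerator: 0.161 * 1348.2 = 217.0602
RT60 = 217.0602 / 154.2 = 1.408

1.408 s


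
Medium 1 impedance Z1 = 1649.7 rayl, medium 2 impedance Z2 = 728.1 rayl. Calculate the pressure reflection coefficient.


Given values:
  Z1 = 1649.7 rayl, Z2 = 728.1 rayl
Formula: R = (Z2 - Z1) / (Z2 + Z1)
Numerator: Z2 - Z1 = 728.1 - 1649.7 = -921.6
Denominator: Z2 + Z1 = 728.1 + 1649.7 = 2377.8
R = -921.6 / 2377.8 = -0.3876

-0.3876


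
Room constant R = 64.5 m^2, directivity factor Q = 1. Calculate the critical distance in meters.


Given values:
  R = 64.5 m^2, Q = 1
Formula: d_c = 0.141 * sqrt(Q * R)
Compute Q * R = 1 * 64.5 = 64.5
Compute sqrt(64.5) = 8.0312
d_c = 0.141 * 8.0312 = 1.132

1.132 m


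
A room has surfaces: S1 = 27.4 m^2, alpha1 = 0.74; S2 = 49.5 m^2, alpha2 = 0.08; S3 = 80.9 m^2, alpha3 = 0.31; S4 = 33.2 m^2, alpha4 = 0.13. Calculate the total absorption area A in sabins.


Given surfaces:
  Surface 1: 27.4 * 0.74 = 20.276
  Surface 2: 49.5 * 0.08 = 3.96
  Surface 3: 80.9 * 0.31 = 25.079
  Surface 4: 33.2 * 0.13 = 4.316
Formula: A = sum(Si * alpha_i)
A = 20.276 + 3.96 + 25.079 + 4.316
A = 53.63

53.63 sabins


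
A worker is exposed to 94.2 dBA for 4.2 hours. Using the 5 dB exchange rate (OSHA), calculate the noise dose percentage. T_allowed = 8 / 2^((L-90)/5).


Given values:
  L = 94.2 dBA, T = 4.2 hours
Formula: T_allowed = 8 / 2^((L - 90) / 5)
Compute exponent: (94.2 - 90) / 5 = 0.84
Compute 2^(0.84) = 1.79005
T_allowed = 8 / 1.79005 = 4.469149 hours
Dose = (T / T_allowed) * 100
Dose = (4.2 / 4.469149) * 100 = 93.98

93.98 %


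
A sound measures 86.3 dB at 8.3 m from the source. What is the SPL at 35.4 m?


Given values:
  SPL1 = 86.3 dB, r1 = 8.3 m, r2 = 35.4 m
Formula: SPL2 = SPL1 - 20 * log10(r2 / r1)
Compute ratio: r2 / r1 = 35.4 / 8.3 = 4.2651
Compute log10: log10(4.2651) = 0.629929
Compute drop: 20 * 0.629929 = 12.5986
SPL2 = 86.3 - 12.5986 = 73.7

73.7 dB


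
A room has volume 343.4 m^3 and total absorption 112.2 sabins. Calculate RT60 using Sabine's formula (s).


Given values:
  V = 343.4 m^3
  A = 112.2 sabins
Formula: RT60 = 0.161 * V / A
Numerator: 0.161 * 343.4 = 55.2874
RT60 = 55.2874 / 112.2 = 0.493

0.493 s


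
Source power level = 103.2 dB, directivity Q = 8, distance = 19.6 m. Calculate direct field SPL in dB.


Given values:
  Lw = 103.2 dB, Q = 8, r = 19.6 m
Formula: SPL = Lw + 10 * log10(Q / (4 * pi * r^2))
Compute 4 * pi * r^2 = 4 * pi * 19.6^2 = 4827.4969
Compute Q / denom = 8 / 4827.4969 = 0.00165717
Compute 10 * log10(0.00165717) = -27.8063
SPL = 103.2 + (-27.8063) = 75.39

75.39 dB


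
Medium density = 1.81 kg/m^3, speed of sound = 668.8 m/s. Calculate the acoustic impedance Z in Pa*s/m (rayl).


Given values:
  rho = 1.81 kg/m^3
  c = 668.8 m/s
Formula: Z = rho * c
Z = 1.81 * 668.8
Z = 1210.53

1210.53 rayl


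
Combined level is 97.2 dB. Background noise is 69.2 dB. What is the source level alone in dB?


Given values:
  L_total = 97.2 dB, L_bg = 69.2 dB
Formula: L_source = 10 * log10(10^(L_total/10) - 10^(L_bg/10))
Convert to linear:
  10^(97.2/10) = 5248074602.4977
  10^(69.2/10) = 8317637.711
Difference: 5248074602.4977 - 8317637.711 = 5239756964.7867
L_source = 10 * log10(5239756964.7867) = 97.19

97.19 dB


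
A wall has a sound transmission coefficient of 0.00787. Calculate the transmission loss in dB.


Given values:
  tau = 0.00787
Formula: TL = 10 * log10(1 / tau)
Compute 1 / tau = 1 / 0.00787 = 127.0648
Compute log10(127.0648) = 2.104025
TL = 10 * 2.104025 = 21.04

21.04 dB


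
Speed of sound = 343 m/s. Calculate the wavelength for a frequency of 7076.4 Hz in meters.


Given values:
  c = 343 m/s, f = 7076.4 Hz
Formula: lambda = c / f
lambda = 343 / 7076.4
lambda = 0.0485

0.0485 m


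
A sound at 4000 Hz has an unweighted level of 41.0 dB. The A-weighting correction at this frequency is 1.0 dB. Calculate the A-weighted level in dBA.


Given values:
  SPL = 41.0 dB
  A-weighting at 4000 Hz = 1.0 dB
Formula: L_A = SPL + A_weight
L_A = 41.0 + (1.0)
L_A = 42.0

42.0 dBA


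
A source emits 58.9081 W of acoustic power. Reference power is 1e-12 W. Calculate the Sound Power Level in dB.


Given values:
  W = 58.9081 W
  W_ref = 1e-12 W
Formula: SWL = 10 * log10(W / W_ref)
Compute ratio: W / W_ref = 58908100000000
Compute log10: log10(58908100000000) = 13.770175
Multiply: SWL = 10 * 13.770175 = 137.7

137.7 dB


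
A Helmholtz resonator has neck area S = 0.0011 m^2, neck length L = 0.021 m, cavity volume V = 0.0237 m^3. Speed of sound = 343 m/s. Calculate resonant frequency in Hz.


Given values:
  S = 0.0011 m^2, L = 0.021 m, V = 0.0237 m^3, c = 343 m/s
Formula: f = (c / (2*pi)) * sqrt(S / (V * L))
Compute V * L = 0.0237 * 0.021 = 0.0004977
Compute S / (V * L) = 0.0011 / 0.0004977 = 2.2102
Compute sqrt(2.2102) = 1.486674
Compute c / (2*pi) = 343 / 6.283185 = 54.590148
f = 54.590148 * 1.486674 = 81.16

81.16 Hz


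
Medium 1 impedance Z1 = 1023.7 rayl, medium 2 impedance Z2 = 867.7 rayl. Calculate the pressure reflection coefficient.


Given values:
  Z1 = 1023.7 rayl, Z2 = 867.7 rayl
Formula: R = (Z2 - Z1) / (Z2 + Z1)
Numerator: Z2 - Z1 = 867.7 - 1023.7 = -156.0
Denominator: Z2 + Z1 = 867.7 + 1023.7 = 1891.4
R = -156.0 / 1891.4 = -0.0825

-0.0825


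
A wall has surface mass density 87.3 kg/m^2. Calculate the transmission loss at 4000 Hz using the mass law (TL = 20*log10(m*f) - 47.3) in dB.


Given values:
  m = 87.3 kg/m^2, f = 4000 Hz
Formula: TL = 20 * log10(m * f) - 47.3
Compute m * f = 87.3 * 4000 = 349200.0
Compute log10(349200.0) = 5.543074
Compute 20 * 5.543074 = 110.8615
TL = 110.8615 - 47.3 = 63.56

63.56 dB


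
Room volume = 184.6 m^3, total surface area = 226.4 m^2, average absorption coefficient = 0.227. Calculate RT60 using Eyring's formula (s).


Given values:
  V = 184.6 m^3, S = 226.4 m^2, alpha = 0.227
Formula: RT60 = 0.161 * V / (-S * ln(1 - alpha))
Compute ln(1 - 0.227) = ln(0.773) = -0.257476
Denominator: -226.4 * -0.257476 = 58.2926
Numerator: 0.161 * 184.6 = 29.7206
RT60 = 29.7206 / 58.2926 = 0.51

0.51 s


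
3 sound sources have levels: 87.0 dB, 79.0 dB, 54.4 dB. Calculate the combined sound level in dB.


Formula: L_total = 10 * log10( sum(10^(Li/10)) )
  Source 1: 10^(87.0/10) = 501187233.6273
  Source 2: 10^(79.0/10) = 79432823.4724
  Source 3: 10^(54.4/10) = 275422.8703
Sum of linear values = 580895479.97
L_total = 10 * log10(580895479.97) = 87.64

87.64 dB


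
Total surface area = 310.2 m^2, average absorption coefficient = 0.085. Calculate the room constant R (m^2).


Given values:
  S = 310.2 m^2, alpha = 0.085
Formula: R = S * alpha / (1 - alpha)
Numerator: 310.2 * 0.085 = 26.367
Denominator: 1 - 0.085 = 0.915
R = 26.367 / 0.915 = 28.82

28.82 m^2


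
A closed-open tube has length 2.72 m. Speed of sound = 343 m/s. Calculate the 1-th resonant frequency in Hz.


Given values:
  Tube type: closed-open, L = 2.72 m, c = 343 m/s, n = 1
Formula: f_n = (2n - 1) * c / (4 * L)
Compute 2n - 1 = 2*1 - 1 = 1
Compute 4 * L = 4 * 2.72 = 10.88
f = 1 * 343 / 10.88
f = 31.53

31.53 Hz


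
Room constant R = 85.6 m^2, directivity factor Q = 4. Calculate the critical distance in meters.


Given values:
  R = 85.6 m^2, Q = 4
Formula: d_c = 0.141 * sqrt(Q * R)
Compute Q * R = 4 * 85.6 = 342.4
Compute sqrt(342.4) = 18.5041
d_c = 0.141 * 18.5041 = 2.609

2.609 m


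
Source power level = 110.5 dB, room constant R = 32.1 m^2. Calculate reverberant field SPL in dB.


Given values:
  Lw = 110.5 dB, R = 32.1 m^2
Formula: SPL = Lw + 10 * log10(4 / R)
Compute 4 / R = 4 / 32.1 = 0.124611
Compute 10 * log10(0.124611) = -9.0444
SPL = 110.5 + (-9.0444) = 101.46

101.46 dB


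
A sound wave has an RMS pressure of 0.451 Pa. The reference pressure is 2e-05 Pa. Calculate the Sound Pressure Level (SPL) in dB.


Given values:
  p = 0.451 Pa
  p_ref = 2e-05 Pa
Formula: SPL = 20 * log10(p / p_ref)
Compute ratio: p / p_ref = 0.451 / 2e-05 = 22550
Compute log10: log10(22550) = 4.353147
Multiply: SPL = 20 * 4.353147 = 87.06

87.06 dB


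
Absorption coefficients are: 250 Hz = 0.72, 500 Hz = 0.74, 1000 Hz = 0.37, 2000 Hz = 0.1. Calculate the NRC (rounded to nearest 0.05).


Given values:
  a_250 = 0.72, a_500 = 0.74
  a_1000 = 0.37, a_2000 = 0.1
Formula: NRC = (a250 + a500 + a1000 + a2000) / 4
Sum = 0.72 + 0.74 + 0.37 + 0.1 = 1.93
NRC = 1.93 / 4 = 0.4825
Rounded to nearest 0.05: 0.5

0.5


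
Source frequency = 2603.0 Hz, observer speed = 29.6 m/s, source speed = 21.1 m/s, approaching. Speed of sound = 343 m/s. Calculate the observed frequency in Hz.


Given values:
  f_s = 2603.0 Hz, v_o = 29.6 m/s, v_s = 21.1 m/s
  Direction: approaching
Formula: f_o = f_s * (c + v_o) / (c - v_s)
Numerator: c + v_o = 343 + 29.6 = 372.6
Denominator: c - v_s = 343 - 21.1 = 321.9
f_o = 2603.0 * 372.6 / 321.9 = 3012.98

3012.98 Hz


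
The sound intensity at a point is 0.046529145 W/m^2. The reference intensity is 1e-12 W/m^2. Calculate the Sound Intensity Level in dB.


Given values:
  I = 0.046529145 W/m^2
  I_ref = 1e-12 W/m^2
Formula: SIL = 10 * log10(I / I_ref)
Compute ratio: I / I_ref = 46529145000
Compute log10: log10(46529145000) = 10.667725
Multiply: SIL = 10 * 10.667725 = 106.68

106.68 dB


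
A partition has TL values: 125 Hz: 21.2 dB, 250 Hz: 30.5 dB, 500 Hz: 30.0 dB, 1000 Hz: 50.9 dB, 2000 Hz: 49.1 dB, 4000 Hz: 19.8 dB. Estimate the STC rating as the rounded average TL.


Given TL values at each frequency:
  125 Hz: 21.2 dB
  250 Hz: 30.5 dB
  500 Hz: 30.0 dB
  1000 Hz: 50.9 dB
  2000 Hz: 49.1 dB
  4000 Hz: 19.8 dB
Formula: STC ~ round(average of TL values)
Sum = 21.2 + 30.5 + 30.0 + 50.9 + 49.1 + 19.8 = 201.5
Average = 201.5 / 6 = 33.58
Rounded: 34

34


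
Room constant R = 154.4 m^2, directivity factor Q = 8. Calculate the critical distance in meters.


Given values:
  R = 154.4 m^2, Q = 8
Formula: d_c = 0.141 * sqrt(Q * R)
Compute Q * R = 8 * 154.4 = 1235.2
Compute sqrt(1235.2) = 35.1454
d_c = 0.141 * 35.1454 = 4.956

4.956 m


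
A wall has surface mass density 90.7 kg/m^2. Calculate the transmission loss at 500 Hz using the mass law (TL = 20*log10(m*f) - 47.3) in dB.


Given values:
  m = 90.7 kg/m^2, f = 500 Hz
Formula: TL = 20 * log10(m * f) - 47.3
Compute m * f = 90.7 * 500 = 45350.0
Compute log10(45350.0) = 4.656577
Compute 20 * 4.656577 = 93.1315
TL = 93.1315 - 47.3 = 45.83

45.83 dB


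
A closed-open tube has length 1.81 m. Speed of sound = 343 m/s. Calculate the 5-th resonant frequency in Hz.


Given values:
  Tube type: closed-open, L = 1.81 m, c = 343 m/s, n = 5
Formula: f_n = (2n - 1) * c / (4 * L)
Compute 2n - 1 = 2*5 - 1 = 9
Compute 4 * L = 4 * 1.81 = 7.24
f = 9 * 343 / 7.24
f = 426.38

426.38 Hz


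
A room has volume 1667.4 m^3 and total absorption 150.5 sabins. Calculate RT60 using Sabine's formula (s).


Given values:
  V = 1667.4 m^3
  A = 150.5 sabins
Formula: RT60 = 0.161 * V / A
Numerator: 0.161 * 1667.4 = 268.4514
RT60 = 268.4514 / 150.5 = 1.784

1.784 s


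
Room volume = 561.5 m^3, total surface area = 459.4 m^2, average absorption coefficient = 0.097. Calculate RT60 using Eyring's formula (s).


Given values:
  V = 561.5 m^3, S = 459.4 m^2, alpha = 0.097
Formula: RT60 = 0.161 * V / (-S * ln(1 - alpha))
Compute ln(1 - 0.097) = ln(0.903) = -0.102033
Denominator: -459.4 * -0.102033 = 46.874
Numerator: 0.161 * 561.5 = 90.4015
RT60 = 90.4015 / 46.874 = 1.929

1.929 s


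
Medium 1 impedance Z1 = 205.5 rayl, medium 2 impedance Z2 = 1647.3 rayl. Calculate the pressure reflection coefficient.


Given values:
  Z1 = 205.5 rayl, Z2 = 1647.3 rayl
Formula: R = (Z2 - Z1) / (Z2 + Z1)
Numerator: Z2 - Z1 = 1647.3 - 205.5 = 1441.8
Denominator: Z2 + Z1 = 1647.3 + 205.5 = 1852.8
R = 1441.8 / 1852.8 = 0.7782

0.7782


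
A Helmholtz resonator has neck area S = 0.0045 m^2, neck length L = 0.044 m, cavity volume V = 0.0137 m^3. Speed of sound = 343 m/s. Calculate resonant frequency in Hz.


Given values:
  S = 0.0045 m^2, L = 0.044 m, V = 0.0137 m^3, c = 343 m/s
Formula: f = (c / (2*pi)) * sqrt(S / (V * L))
Compute V * L = 0.0137 * 0.044 = 0.0006028
Compute S / (V * L) = 0.0045 / 0.0006028 = 7.4652
Compute sqrt(7.4652) = 2.732252
Compute c / (2*pi) = 343 / 6.283185 = 54.590148
f = 54.590148 * 2.732252 = 149.15

149.15 Hz


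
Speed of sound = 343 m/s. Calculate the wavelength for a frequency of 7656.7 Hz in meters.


Given values:
  c = 343 m/s, f = 7656.7 Hz
Formula: lambda = c / f
lambda = 343 / 7656.7
lambda = 0.0448

0.0448 m


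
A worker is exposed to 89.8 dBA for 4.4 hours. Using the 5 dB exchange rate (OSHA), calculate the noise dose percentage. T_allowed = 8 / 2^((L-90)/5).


Given values:
  L = 89.8 dBA, T = 4.4 hours
Formula: T_allowed = 8 / 2^((L - 90) / 5)
Compute exponent: (89.8 - 90) / 5 = -0.04
Compute 2^(-0.04) = 0.972655
T_allowed = 8 / 0.972655 = 8.22491 hours
Dose = (T / T_allowed) * 100
Dose = (4.4 / 8.22491) * 100 = 53.5

53.5 %


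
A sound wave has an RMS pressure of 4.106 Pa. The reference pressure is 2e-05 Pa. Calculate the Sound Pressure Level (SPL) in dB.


Given values:
  p = 4.106 Pa
  p_ref = 2e-05 Pa
Formula: SPL = 20 * log10(p / p_ref)
Compute ratio: p / p_ref = 4.106 / 2e-05 = 205300
Compute log10: log10(205300) = 5.312389
Multiply: SPL = 20 * 5.312389 = 106.25

106.25 dB


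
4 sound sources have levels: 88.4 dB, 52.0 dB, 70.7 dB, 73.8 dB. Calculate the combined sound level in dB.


Formula: L_total = 10 * log10( sum(10^(Li/10)) )
  Source 1: 10^(88.4/10) = 691830970.9189
  Source 2: 10^(52.0/10) = 158489.3192
  Source 3: 10^(70.7/10) = 11748975.5494
  Source 4: 10^(73.8/10) = 23988329.1902
Sum of linear values = 727726764.9777
L_total = 10 * log10(727726764.9777) = 88.62

88.62 dB


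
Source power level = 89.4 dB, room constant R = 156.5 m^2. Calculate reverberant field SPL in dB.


Given values:
  Lw = 89.4 dB, R = 156.5 m^2
Formula: SPL = Lw + 10 * log10(4 / R)
Compute 4 / R = 4 / 156.5 = 0.025559
Compute 10 * log10(0.025559) = -15.9246
SPL = 89.4 + (-15.9246) = 73.48

73.48 dB


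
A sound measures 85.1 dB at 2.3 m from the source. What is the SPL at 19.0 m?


Given values:
  SPL1 = 85.1 dB, r1 = 2.3 m, r2 = 19.0 m
Formula: SPL2 = SPL1 - 20 * log10(r2 / r1)
Compute ratio: r2 / r1 = 19.0 / 2.3 = 8.2609
Compute log10: log10(8.2609) = 0.917027
Compute drop: 20 * 0.917027 = 18.3405
SPL2 = 85.1 - 18.3405 = 66.76

66.76 dB


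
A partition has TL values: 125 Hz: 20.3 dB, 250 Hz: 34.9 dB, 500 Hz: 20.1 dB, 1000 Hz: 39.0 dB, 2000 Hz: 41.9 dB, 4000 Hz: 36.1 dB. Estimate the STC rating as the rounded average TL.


Given TL values at each frequency:
  125 Hz: 20.3 dB
  250 Hz: 34.9 dB
  500 Hz: 20.1 dB
  1000 Hz: 39.0 dB
  2000 Hz: 41.9 dB
  4000 Hz: 36.1 dB
Formula: STC ~ round(average of TL values)
Sum = 20.3 + 34.9 + 20.1 + 39.0 + 41.9 + 36.1 = 192.3
Average = 192.3 / 6 = 32.05
Rounded: 32

32


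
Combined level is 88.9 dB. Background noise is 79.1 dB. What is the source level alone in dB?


Given values:
  L_total = 88.9 dB, L_bg = 79.1 dB
Formula: L_source = 10 * log10(10^(L_total/10) - 10^(L_bg/10))
Convert to linear:
  10^(88.9/10) = 776247116.6287
  10^(79.1/10) = 81283051.6164
Difference: 776247116.6287 - 81283051.6164 = 694964065.0123
L_source = 10 * log10(694964065.0123) = 88.42

88.42 dB


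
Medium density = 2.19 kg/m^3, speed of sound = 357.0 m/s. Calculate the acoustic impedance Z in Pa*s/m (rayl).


Given values:
  rho = 2.19 kg/m^3
  c = 357.0 m/s
Formula: Z = rho * c
Z = 2.19 * 357.0
Z = 781.83

781.83 rayl


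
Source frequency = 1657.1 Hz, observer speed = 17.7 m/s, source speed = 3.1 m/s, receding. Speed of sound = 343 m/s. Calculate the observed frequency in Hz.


Given values:
  f_s = 1657.1 Hz, v_o = 17.7 m/s, v_s = 3.1 m/s
  Direction: receding
Formula: f_o = f_s * (c - v_o) / (c + v_s)
Numerator: c - v_o = 343 - 17.7 = 325.3
Denominator: c + v_s = 343 + 3.1 = 346.1
f_o = 1657.1 * 325.3 / 346.1 = 1557.51

1557.51 Hz


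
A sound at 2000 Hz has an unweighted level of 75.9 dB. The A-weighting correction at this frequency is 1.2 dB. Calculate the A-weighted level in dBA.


Given values:
  SPL = 75.9 dB
  A-weighting at 2000 Hz = 1.2 dB
Formula: L_A = SPL + A_weight
L_A = 75.9 + (1.2)
L_A = 77.1

77.1 dBA


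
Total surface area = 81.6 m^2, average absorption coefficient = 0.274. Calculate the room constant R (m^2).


Given values:
  S = 81.6 m^2, alpha = 0.274
Formula: R = S * alpha / (1 - alpha)
Numerator: 81.6 * 0.274 = 22.3584
Denominator: 1 - 0.274 = 0.726
R = 22.3584 / 0.726 = 30.8

30.8 m^2


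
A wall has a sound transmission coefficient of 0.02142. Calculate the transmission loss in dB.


Given values:
  tau = 0.02142
Formula: TL = 10 * log10(1 / tau)
Compute 1 / tau = 1 / 0.02142 = 46.6853
Compute log10(46.6853) = 1.66918
TL = 10 * 1.66918 = 16.69

16.69 dB


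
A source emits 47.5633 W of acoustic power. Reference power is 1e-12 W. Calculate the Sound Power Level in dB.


Given values:
  W = 47.5633 W
  W_ref = 1e-12 W
Formula: SWL = 10 * log10(W / W_ref)
Compute ratio: W / W_ref = 47563300000000
Compute log10: log10(47563300000000) = 13.677272
Multiply: SWL = 10 * 13.677272 = 136.77

136.77 dB


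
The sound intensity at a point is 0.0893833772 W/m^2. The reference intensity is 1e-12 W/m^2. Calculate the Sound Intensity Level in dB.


Given values:
  I = 0.0893833772 W/m^2
  I_ref = 1e-12 W/m^2
Formula: SIL = 10 * log10(I / I_ref)
Compute ratio: I / I_ref = 89383377200
Compute log10: log10(89383377200) = 10.951257
Multiply: SIL = 10 * 10.951257 = 109.51

109.51 dB


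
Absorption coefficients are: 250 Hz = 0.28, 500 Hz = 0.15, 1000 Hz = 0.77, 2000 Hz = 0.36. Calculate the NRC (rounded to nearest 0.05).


Given values:
  a_250 = 0.28, a_500 = 0.15
  a_1000 = 0.77, a_2000 = 0.36
Formula: NRC = (a250 + a500 + a1000 + a2000) / 4
Sum = 0.28 + 0.15 + 0.77 + 0.36 = 1.56
NRC = 1.56 / 4 = 0.39
Rounded to nearest 0.05: 0.4

0.4


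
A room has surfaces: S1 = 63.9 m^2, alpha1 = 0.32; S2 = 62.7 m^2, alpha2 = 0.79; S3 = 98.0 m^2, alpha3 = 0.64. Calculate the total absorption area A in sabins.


Given surfaces:
  Surface 1: 63.9 * 0.32 = 20.448
  Surface 2: 62.7 * 0.79 = 49.533
  Surface 3: 98.0 * 0.64 = 62.72
Formula: A = sum(Si * alpha_i)
A = 20.448 + 49.533 + 62.72
A = 132.7

132.7 sabins


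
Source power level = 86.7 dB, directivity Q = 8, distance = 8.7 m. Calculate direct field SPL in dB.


Given values:
  Lw = 86.7 dB, Q = 8, r = 8.7 m
Formula: SPL = Lw + 10 * log10(Q / (4 * pi * r^2))
Compute 4 * pi * r^2 = 4 * pi * 8.7^2 = 951.1486
Compute Q / denom = 8 / 951.1486 = 0.00841088
Compute 10 * log10(0.00841088) = -20.7516
SPL = 86.7 + (-20.7516) = 65.95

65.95 dB


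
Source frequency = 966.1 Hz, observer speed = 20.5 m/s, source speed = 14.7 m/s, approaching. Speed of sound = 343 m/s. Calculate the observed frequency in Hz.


Given values:
  f_s = 966.1 Hz, v_o = 20.5 m/s, v_s = 14.7 m/s
  Direction: approaching
Formula: f_o = f_s * (c + v_o) / (c - v_s)
Numerator: c + v_o = 343 + 20.5 = 363.5
Denominator: c - v_s = 343 - 14.7 = 328.3
f_o = 966.1 * 363.5 / 328.3 = 1069.68

1069.68 Hz


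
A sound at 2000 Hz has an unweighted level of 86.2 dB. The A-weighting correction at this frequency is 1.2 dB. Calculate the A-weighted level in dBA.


Given values:
  SPL = 86.2 dB
  A-weighting at 2000 Hz = 1.2 dB
Formula: L_A = SPL + A_weight
L_A = 86.2 + (1.2)
L_A = 87.4

87.4 dBA


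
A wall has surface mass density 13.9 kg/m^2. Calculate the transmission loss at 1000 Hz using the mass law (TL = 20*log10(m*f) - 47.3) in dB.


Given values:
  m = 13.9 kg/m^2, f = 1000 Hz
Formula: TL = 20 * log10(m * f) - 47.3
Compute m * f = 13.9 * 1000 = 13900.0
Compute log10(13900.0) = 4.143015
Compute 20 * 4.143015 = 82.8603
TL = 82.8603 - 47.3 = 35.56

35.56 dB


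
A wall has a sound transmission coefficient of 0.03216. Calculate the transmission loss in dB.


Given values:
  tau = 0.03216
Formula: TL = 10 * log10(1 / tau)
Compute 1 / tau = 1 / 0.03216 = 31.0945
Compute log10(31.0945) = 1.492684
TL = 10 * 1.492684 = 14.93

14.93 dB


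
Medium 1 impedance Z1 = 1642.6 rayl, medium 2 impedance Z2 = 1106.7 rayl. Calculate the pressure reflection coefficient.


Given values:
  Z1 = 1642.6 rayl, Z2 = 1106.7 rayl
Formula: R = (Z2 - Z1) / (Z2 + Z1)
Numerator: Z2 - Z1 = 1106.7 - 1642.6 = -535.9
Denominator: Z2 + Z1 = 1106.7 + 1642.6 = 2749.3
R = -535.9 / 2749.3 = -0.1949

-0.1949


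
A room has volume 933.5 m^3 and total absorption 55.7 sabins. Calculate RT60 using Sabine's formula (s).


Given values:
  V = 933.5 m^3
  A = 55.7 sabins
Formula: RT60 = 0.161 * V / A
Numerator: 0.161 * 933.5 = 150.2935
RT60 = 150.2935 / 55.7 = 2.698

2.698 s


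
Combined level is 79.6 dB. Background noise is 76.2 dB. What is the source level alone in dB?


Given values:
  L_total = 79.6 dB, L_bg = 76.2 dB
Formula: L_source = 10 * log10(10^(L_total/10) - 10^(L_bg/10))
Convert to linear:
  10^(79.6/10) = 91201083.9356
  10^(76.2/10) = 41686938.347
Difference: 91201083.9356 - 41686938.347 = 49514145.5886
L_source = 10 * log10(49514145.5886) = 76.95

76.95 dB


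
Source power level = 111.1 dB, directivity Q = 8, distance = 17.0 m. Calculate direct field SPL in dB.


Given values:
  Lw = 111.1 dB, Q = 8, r = 17.0 m
Formula: SPL = Lw + 10 * log10(Q / (4 * pi * r^2))
Compute 4 * pi * r^2 = 4 * pi * 17.0^2 = 3631.6811
Compute Q / denom = 8 / 3631.6811 = 0.00220284
Compute 10 * log10(0.00220284) = -26.5702
SPL = 111.1 + (-26.5702) = 84.53

84.53 dB


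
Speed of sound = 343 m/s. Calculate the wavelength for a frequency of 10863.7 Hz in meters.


Given values:
  c = 343 m/s, f = 10863.7 Hz
Formula: lambda = c / f
lambda = 343 / 10863.7
lambda = 0.0316

0.0316 m


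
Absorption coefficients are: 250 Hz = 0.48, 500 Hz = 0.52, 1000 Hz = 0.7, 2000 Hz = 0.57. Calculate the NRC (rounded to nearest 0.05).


Given values:
  a_250 = 0.48, a_500 = 0.52
  a_1000 = 0.7, a_2000 = 0.57
Formula: NRC = (a250 + a500 + a1000 + a2000) / 4
Sum = 0.48 + 0.52 + 0.7 + 0.57 = 2.27
NRC = 2.27 / 4 = 0.5675
Rounded to nearest 0.05: 0.55

0.55


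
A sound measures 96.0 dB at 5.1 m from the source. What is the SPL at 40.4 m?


Given values:
  SPL1 = 96.0 dB, r1 = 5.1 m, r2 = 40.4 m
Formula: SPL2 = SPL1 - 20 * log10(r2 / r1)
Compute ratio: r2 / r1 = 40.4 / 5.1 = 7.9216
Compute log10: log10(7.9216) = 0.898813
Compute drop: 20 * 0.898813 = 17.9763
SPL2 = 96.0 - 17.9763 = 78.02

78.02 dB


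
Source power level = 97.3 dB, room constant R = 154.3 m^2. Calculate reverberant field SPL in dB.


Given values:
  Lw = 97.3 dB, R = 154.3 m^2
Formula: SPL = Lw + 10 * log10(4 / R)
Compute 4 / R = 4 / 154.3 = 0.025924
Compute 10 * log10(0.025924) = -15.863
SPL = 97.3 + (-15.863) = 81.44

81.44 dB


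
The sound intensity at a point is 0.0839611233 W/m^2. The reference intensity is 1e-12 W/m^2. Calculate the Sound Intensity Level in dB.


Given values:
  I = 0.0839611233 W/m^2
  I_ref = 1e-12 W/m^2
Formula: SIL = 10 * log10(I / I_ref)
Compute ratio: I / I_ref = 83961123300
Compute log10: log10(83961123300) = 10.924078
Multiply: SIL = 10 * 10.924078 = 109.24

109.24 dB


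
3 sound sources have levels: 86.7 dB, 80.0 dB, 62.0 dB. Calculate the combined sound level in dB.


Formula: L_total = 10 * log10( sum(10^(Li/10)) )
  Source 1: 10^(86.7/10) = 467735141.2872
  Source 2: 10^(80.0/10) = 100000000.0
  Source 3: 10^(62.0/10) = 1584893.1925
Sum of linear values = 569320034.4797
L_total = 10 * log10(569320034.4797) = 87.55

87.55 dB


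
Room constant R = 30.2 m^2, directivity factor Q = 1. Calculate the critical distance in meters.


Given values:
  R = 30.2 m^2, Q = 1
Formula: d_c = 0.141 * sqrt(Q * R)
Compute Q * R = 1 * 30.2 = 30.2
Compute sqrt(30.2) = 5.4955
d_c = 0.141 * 5.4955 = 0.775

0.775 m


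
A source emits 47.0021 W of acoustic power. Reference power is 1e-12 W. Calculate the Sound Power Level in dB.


Given values:
  W = 47.0021 W
  W_ref = 1e-12 W
Formula: SWL = 10 * log10(W / W_ref)
Compute ratio: W / W_ref = 47002100000000
Compute log10: log10(47002100000000) = 13.672117
Multiply: SWL = 10 * 13.672117 = 136.72

136.72 dB


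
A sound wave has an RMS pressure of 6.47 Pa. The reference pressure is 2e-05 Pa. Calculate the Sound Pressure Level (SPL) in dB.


Given values:
  p = 6.47 Pa
  p_ref = 2e-05 Pa
Formula: SPL = 20 * log10(p / p_ref)
Compute ratio: p / p_ref = 6.47 / 2e-05 = 323500
Compute log10: log10(323500) = 5.509874
Multiply: SPL = 20 * 5.509874 = 110.2

110.2 dB


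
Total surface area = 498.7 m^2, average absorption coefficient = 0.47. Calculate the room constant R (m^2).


Given values:
  S = 498.7 m^2, alpha = 0.47
Formula: R = S * alpha / (1 - alpha)
Numerator: 498.7 * 0.47 = 234.389
Denominator: 1 - 0.47 = 0.53
R = 234.389 / 0.53 = 442.24

442.24 m^2


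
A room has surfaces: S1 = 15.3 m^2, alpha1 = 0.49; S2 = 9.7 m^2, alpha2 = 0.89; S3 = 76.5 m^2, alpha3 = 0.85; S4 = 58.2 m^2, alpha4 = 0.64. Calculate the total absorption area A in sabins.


Given surfaces:
  Surface 1: 15.3 * 0.49 = 7.497
  Surface 2: 9.7 * 0.89 = 8.633
  Surface 3: 76.5 * 0.85 = 65.025
  Surface 4: 58.2 * 0.64 = 37.248
Formula: A = sum(Si * alpha_i)
A = 7.497 + 8.633 + 65.025 + 37.248
A = 118.4

118.4 sabins


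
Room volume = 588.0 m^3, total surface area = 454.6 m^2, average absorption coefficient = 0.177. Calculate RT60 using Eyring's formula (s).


Given values:
  V = 588.0 m^3, S = 454.6 m^2, alpha = 0.177
Formula: RT60 = 0.161 * V / (-S * ln(1 - alpha))
Compute ln(1 - 0.177) = ln(0.823) = -0.194799
Denominator: -454.6 * -0.194799 = 88.5556
Numerator: 0.161 * 588.0 = 94.668
RT60 = 94.668 / 88.5556 = 1.069

1.069 s


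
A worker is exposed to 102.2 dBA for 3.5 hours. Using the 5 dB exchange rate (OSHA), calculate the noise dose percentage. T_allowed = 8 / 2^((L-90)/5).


Given values:
  L = 102.2 dBA, T = 3.5 hours
Formula: T_allowed = 8 / 2^((L - 90) / 5)
Compute exponent: (102.2 - 90) / 5 = 2.44
Compute 2^(2.44) = 5.426417
T_allowed = 8 / 5.426417 = 1.474269 hours
Dose = (T / T_allowed) * 100
Dose = (3.5 / 1.474269) * 100 = 237.41

237.41 %


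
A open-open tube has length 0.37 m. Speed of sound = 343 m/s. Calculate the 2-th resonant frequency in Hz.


Given values:
  Tube type: open-open, L = 0.37 m, c = 343 m/s, n = 2
Formula: f_n = n * c / (2 * L)
Compute 2 * L = 2 * 0.37 = 0.74
f = 2 * 343 / 0.74
f = 927.03

927.03 Hz


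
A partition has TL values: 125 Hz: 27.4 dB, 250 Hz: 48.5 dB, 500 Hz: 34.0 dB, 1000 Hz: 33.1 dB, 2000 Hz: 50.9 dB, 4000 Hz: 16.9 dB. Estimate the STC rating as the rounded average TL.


Given TL values at each frequency:
  125 Hz: 27.4 dB
  250 Hz: 48.5 dB
  500 Hz: 34.0 dB
  1000 Hz: 33.1 dB
  2000 Hz: 50.9 dB
  4000 Hz: 16.9 dB
Formula: STC ~ round(average of TL values)
Sum = 27.4 + 48.5 + 34.0 + 33.1 + 50.9 + 16.9 = 210.8
Average = 210.8 / 6 = 35.13
Rounded: 35

35


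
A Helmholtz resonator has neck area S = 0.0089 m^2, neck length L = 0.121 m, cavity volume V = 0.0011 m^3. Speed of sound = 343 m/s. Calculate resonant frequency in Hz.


Given values:
  S = 0.0089 m^2, L = 0.121 m, V = 0.0011 m^3, c = 343 m/s
Formula: f = (c / (2*pi)) * sqrt(S / (V * L))
Compute V * L = 0.0011 * 0.121 = 0.0001331
Compute S / (V * L) = 0.0089 / 0.0001331 = 66.867
Compute sqrt(66.867) = 8.177224
Compute c / (2*pi) = 343 / 6.283185 = 54.590148
f = 54.590148 * 8.177224 = 446.4

446.4 Hz


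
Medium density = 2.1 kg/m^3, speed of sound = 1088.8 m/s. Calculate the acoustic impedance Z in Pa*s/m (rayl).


Given values:
  rho = 2.1 kg/m^3
  c = 1088.8 m/s
Formula: Z = rho * c
Z = 2.1 * 1088.8
Z = 2286.48

2286.48 rayl


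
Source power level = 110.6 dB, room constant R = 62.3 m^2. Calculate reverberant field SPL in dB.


Given values:
  Lw = 110.6 dB, R = 62.3 m^2
Formula: SPL = Lw + 10 * log10(4 / R)
Compute 4 / R = 4 / 62.3 = 0.064205
Compute 10 * log10(0.064205) = -11.9243
SPL = 110.6 + (-11.9243) = 98.68

98.68 dB


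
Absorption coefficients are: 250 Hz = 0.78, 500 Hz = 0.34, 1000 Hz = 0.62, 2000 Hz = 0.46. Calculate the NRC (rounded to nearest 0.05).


Given values:
  a_250 = 0.78, a_500 = 0.34
  a_1000 = 0.62, a_2000 = 0.46
Formula: NRC = (a250 + a500 + a1000 + a2000) / 4
Sum = 0.78 + 0.34 + 0.62 + 0.46 = 2.2
NRC = 2.2 / 4 = 0.55
Rounded to nearest 0.05: 0.55

0.55


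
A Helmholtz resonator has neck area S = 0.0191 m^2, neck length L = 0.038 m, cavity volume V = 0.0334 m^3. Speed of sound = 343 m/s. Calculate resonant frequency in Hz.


Given values:
  S = 0.0191 m^2, L = 0.038 m, V = 0.0334 m^3, c = 343 m/s
Formula: f = (c / (2*pi)) * sqrt(S / (V * L))
Compute V * L = 0.0334 * 0.038 = 0.0012692
Compute S / (V * L) = 0.0191 / 0.0012692 = 15.0488
Compute sqrt(15.0488) = 3.879278
Compute c / (2*pi) = 343 / 6.283185 = 54.590148
f = 54.590148 * 3.879278 = 211.77

211.77 Hz


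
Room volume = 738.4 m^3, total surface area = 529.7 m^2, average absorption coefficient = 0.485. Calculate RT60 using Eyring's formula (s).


Given values:
  V = 738.4 m^3, S = 529.7 m^2, alpha = 0.485
Formula: RT60 = 0.161 * V / (-S * ln(1 - alpha))
Compute ln(1 - 0.485) = ln(0.515) = -0.663588
Denominator: -529.7 * -0.663588 = 351.5026
Numerator: 0.161 * 738.4 = 118.8824
RT60 = 118.8824 / 351.5026 = 0.338

0.338 s


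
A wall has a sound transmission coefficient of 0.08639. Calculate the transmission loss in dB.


Given values:
  tau = 0.08639
Formula: TL = 10 * log10(1 / tau)
Compute 1 / tau = 1 / 0.08639 = 11.5754
Compute log10(11.5754) = 1.063536
TL = 10 * 1.063536 = 10.64

10.64 dB


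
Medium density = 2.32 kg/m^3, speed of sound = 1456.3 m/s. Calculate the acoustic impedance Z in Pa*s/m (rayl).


Given values:
  rho = 2.32 kg/m^3
  c = 1456.3 m/s
Formula: Z = rho * c
Z = 2.32 * 1456.3
Z = 3378.62

3378.62 rayl


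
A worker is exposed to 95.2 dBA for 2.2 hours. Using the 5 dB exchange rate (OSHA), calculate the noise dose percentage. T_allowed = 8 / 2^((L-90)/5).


Given values:
  L = 95.2 dBA, T = 2.2 hours
Formula: T_allowed = 8 / 2^((L - 90) / 5)
Compute exponent: (95.2 - 90) / 5 = 1.04
Compute 2^(1.04) = 2.056228
T_allowed = 8 / 2.056228 = 3.890619 hours
Dose = (T / T_allowed) * 100
Dose = (2.2 / 3.890619) * 100 = 56.55

56.55 %


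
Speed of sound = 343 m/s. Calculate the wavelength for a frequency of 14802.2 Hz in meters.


Given values:
  c = 343 m/s, f = 14802.2 Hz
Formula: lambda = c / f
lambda = 343 / 14802.2
lambda = 0.0232

0.0232 m


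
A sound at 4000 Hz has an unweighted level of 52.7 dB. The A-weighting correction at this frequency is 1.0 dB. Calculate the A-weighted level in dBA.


Given values:
  SPL = 52.7 dB
  A-weighting at 4000 Hz = 1.0 dB
Formula: L_A = SPL + A_weight
L_A = 52.7 + (1.0)
L_A = 53.7

53.7 dBA


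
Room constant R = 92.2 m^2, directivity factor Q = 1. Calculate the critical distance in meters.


Given values:
  R = 92.2 m^2, Q = 1
Formula: d_c = 0.141 * sqrt(Q * R)
Compute Q * R = 1 * 92.2 = 92.2
Compute sqrt(92.2) = 9.6021
d_c = 0.141 * 9.6021 = 1.354

1.354 m


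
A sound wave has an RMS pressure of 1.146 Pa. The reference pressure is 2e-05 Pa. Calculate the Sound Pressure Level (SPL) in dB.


Given values:
  p = 1.146 Pa
  p_ref = 2e-05 Pa
Formula: SPL = 20 * log10(p / p_ref)
Compute ratio: p / p_ref = 1.146 / 2e-05 = 57300
Compute log10: log10(57300) = 4.758155
Multiply: SPL = 20 * 4.758155 = 95.16

95.16 dB


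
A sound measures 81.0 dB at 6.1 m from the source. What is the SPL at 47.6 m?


Given values:
  SPL1 = 81.0 dB, r1 = 6.1 m, r2 = 47.6 m
Formula: SPL2 = SPL1 - 20 * log10(r2 / r1)
Compute ratio: r2 / r1 = 47.6 / 6.1 = 7.8033
Compute log10: log10(7.8033) = 0.892278
Compute drop: 20 * 0.892278 = 17.8456
SPL2 = 81.0 - 17.8456 = 63.15

63.15 dB


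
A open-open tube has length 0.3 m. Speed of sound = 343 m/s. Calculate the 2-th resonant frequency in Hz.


Given values:
  Tube type: open-open, L = 0.3 m, c = 343 m/s, n = 2
Formula: f_n = n * c / (2 * L)
Compute 2 * L = 2 * 0.3 = 0.6
f = 2 * 343 / 0.6
f = 1143.33

1143.33 Hz


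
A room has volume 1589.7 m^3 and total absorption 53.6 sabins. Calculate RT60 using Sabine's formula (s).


Given values:
  V = 1589.7 m^3
  A = 53.6 sabins
Formula: RT60 = 0.161 * V / A
Numerator: 0.161 * 1589.7 = 255.9417
RT60 = 255.9417 / 53.6 = 4.775

4.775 s


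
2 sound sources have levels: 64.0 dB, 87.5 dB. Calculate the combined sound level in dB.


Formula: L_total = 10 * log10( sum(10^(Li/10)) )
  Source 1: 10^(64.0/10) = 2511886.4315
  Source 2: 10^(87.5/10) = 562341325.1903
Sum of linear values = 564853211.6218
L_total = 10 * log10(564853211.6218) = 87.52

87.52 dB


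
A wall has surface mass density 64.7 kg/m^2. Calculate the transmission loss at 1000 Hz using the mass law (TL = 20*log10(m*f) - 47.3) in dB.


Given values:
  m = 64.7 kg/m^2, f = 1000 Hz
Formula: TL = 20 * log10(m * f) - 47.3
Compute m * f = 64.7 * 1000 = 64700.0
Compute log10(64700.0) = 4.810904
Compute 20 * 4.810904 = 96.2181
TL = 96.2181 - 47.3 = 48.92

48.92 dB


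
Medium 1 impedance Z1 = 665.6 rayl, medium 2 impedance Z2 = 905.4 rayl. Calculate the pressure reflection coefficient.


Given values:
  Z1 = 665.6 rayl, Z2 = 905.4 rayl
Formula: R = (Z2 - Z1) / (Z2 + Z1)
Numerator: Z2 - Z1 = 905.4 - 665.6 = 239.8
Denominator: Z2 + Z1 = 905.4 + 665.6 = 1571.0
R = 239.8 / 1571.0 = 0.1526

0.1526


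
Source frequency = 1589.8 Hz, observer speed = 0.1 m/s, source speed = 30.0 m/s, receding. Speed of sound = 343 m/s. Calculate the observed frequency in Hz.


Given values:
  f_s = 1589.8 Hz, v_o = 0.1 m/s, v_s = 30.0 m/s
  Direction: receding
Formula: f_o = f_s * (c - v_o) / (c + v_s)
Numerator: c - v_o = 343 - 0.1 = 342.9
Denominator: c + v_s = 343 + 30.0 = 373.0
f_o = 1589.8 * 342.9 / 373.0 = 1461.51

1461.51 Hz


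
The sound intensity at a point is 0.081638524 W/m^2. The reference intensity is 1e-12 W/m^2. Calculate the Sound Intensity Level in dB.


Given values:
  I = 0.081638524 W/m^2
  I_ref = 1e-12 W/m^2
Formula: SIL = 10 * log10(I / I_ref)
Compute ratio: I / I_ref = 81638524000
Compute log10: log10(81638524000) = 10.911895
Multiply: SIL = 10 * 10.911895 = 109.12

109.12 dB


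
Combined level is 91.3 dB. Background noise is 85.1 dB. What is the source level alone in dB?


Given values:
  L_total = 91.3 dB, L_bg = 85.1 dB
Formula: L_source = 10 * log10(10^(L_total/10) - 10^(L_bg/10))
Convert to linear:
  10^(91.3/10) = 1348962882.5917
  10^(85.1/10) = 323593656.9296
Difference: 1348962882.5917 - 323593656.9296 = 1025369225.6621
L_source = 10 * log10(1025369225.6621) = 90.11

90.11 dB


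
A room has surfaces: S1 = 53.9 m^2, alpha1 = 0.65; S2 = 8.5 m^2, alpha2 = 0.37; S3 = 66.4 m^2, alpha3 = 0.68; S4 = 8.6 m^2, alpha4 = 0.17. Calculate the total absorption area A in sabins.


Given surfaces:
  Surface 1: 53.9 * 0.65 = 35.035
  Surface 2: 8.5 * 0.37 = 3.145
  Surface 3: 66.4 * 0.68 = 45.152
  Surface 4: 8.6 * 0.17 = 1.462
Formula: A = sum(Si * alpha_i)
A = 35.035 + 3.145 + 45.152 + 1.462
A = 84.79

84.79 sabins


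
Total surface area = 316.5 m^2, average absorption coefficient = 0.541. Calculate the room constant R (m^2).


Given values:
  S = 316.5 m^2, alpha = 0.541
Formula: R = S * alpha / (1 - alpha)
Numerator: 316.5 * 0.541 = 171.2265
Denominator: 1 - 0.541 = 0.459
R = 171.2265 / 0.459 = 373.04

373.04 m^2


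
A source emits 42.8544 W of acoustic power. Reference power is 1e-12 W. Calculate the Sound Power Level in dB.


Given values:
  W = 42.8544 W
  W_ref = 1e-12 W
Formula: SWL = 10 * log10(W / W_ref)
Compute ratio: W / W_ref = 42854400000000
Compute log10: log10(42854400000000) = 13.631995
Multiply: SWL = 10 * 13.631995 = 136.32

136.32 dB


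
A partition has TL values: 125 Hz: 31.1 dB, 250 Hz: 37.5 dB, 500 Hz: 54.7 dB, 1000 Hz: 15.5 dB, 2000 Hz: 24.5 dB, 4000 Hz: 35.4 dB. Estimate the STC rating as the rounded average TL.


Given TL values at each frequency:
  125 Hz: 31.1 dB
  250 Hz: 37.5 dB
  500 Hz: 54.7 dB
  1000 Hz: 15.5 dB
  2000 Hz: 24.5 dB
  4000 Hz: 35.4 dB
Formula: STC ~ round(average of TL values)
Sum = 31.1 + 37.5 + 54.7 + 15.5 + 24.5 + 35.4 = 198.7
Average = 198.7 / 6 = 33.12
Rounded: 33

33


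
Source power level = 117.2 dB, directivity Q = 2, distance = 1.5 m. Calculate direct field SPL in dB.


Given values:
  Lw = 117.2 dB, Q = 2, r = 1.5 m
Formula: SPL = Lw + 10 * log10(Q / (4 * pi * r^2))
Compute 4 * pi * r^2 = 4 * pi * 1.5^2 = 28.2743
Compute Q / denom = 2 / 28.2743 = 0.07073562
Compute 10 * log10(0.07073562) = -11.5036
SPL = 117.2 + (-11.5036) = 105.7

105.7 dB
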